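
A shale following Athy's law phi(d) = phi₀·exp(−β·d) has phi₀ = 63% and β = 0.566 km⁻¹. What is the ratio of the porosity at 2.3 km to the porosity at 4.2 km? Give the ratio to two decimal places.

phi(d₁)/phi(d₂) = e^(−β·d₁)/e^(−β·d₂) = e^{β(d₂−d₁)}
= exp(0.566 × 1.9) = exp(1.075) = 2.9312

2.93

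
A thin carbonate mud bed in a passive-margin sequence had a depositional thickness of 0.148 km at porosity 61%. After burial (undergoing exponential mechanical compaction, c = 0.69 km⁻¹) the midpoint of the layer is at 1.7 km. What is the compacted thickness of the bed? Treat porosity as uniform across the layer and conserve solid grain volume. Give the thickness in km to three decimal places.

0.071 km

Porosity at 1.7 km: φ = 0.61·exp(−0.69×1.7) = 0.1888
Solid-volume conservation: h(1−φ) = h₀(1−φ₀) ⇒ h = h₀·(1−φ₀)/(1−φ)
h = 0.148 × (1 − 0.61)/(1 − 0.1888) = 0.148 × 0.4807 = 0.0712 km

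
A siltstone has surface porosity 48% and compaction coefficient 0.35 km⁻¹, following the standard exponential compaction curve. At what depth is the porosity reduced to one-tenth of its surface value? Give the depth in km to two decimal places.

6.58 km

phi/phi₀ = 1/10 ⇒ exp(−c·Z) = 1/10 ⇒ Z = ln(10) / c
Z = 2.3026 / 0.35 = 6.579 km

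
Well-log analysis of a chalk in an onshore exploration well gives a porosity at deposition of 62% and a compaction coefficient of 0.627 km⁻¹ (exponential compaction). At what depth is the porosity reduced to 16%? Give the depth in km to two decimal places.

2.16 km

Invert Athy's law: d = ln(φ₀/φ) / k
d = ln(0.62/0.16) / 0.627 = ln(3.875) / 0.627 = 1.3545 / 0.627 = 2.160 km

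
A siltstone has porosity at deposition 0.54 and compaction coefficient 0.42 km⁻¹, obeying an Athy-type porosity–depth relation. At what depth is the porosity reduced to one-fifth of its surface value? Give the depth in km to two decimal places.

3.83 km

n/n₀ = 1/5 ⇒ exp(−k·d) = 1/5 ⇒ d = ln(5) / k
d = 1.6094 / 0.42 = 3.832 km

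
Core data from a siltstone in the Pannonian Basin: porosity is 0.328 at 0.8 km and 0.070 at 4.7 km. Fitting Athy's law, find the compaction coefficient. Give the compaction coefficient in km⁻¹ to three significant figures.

Athy: n(d) = n₀ e^(−βd) ⇒ n₁/n₂ = e^{β(d₂−d₁)} ⇒ β = ln(n₁/n₂)/(d₂−d₁)
β = ln(0.328/0.07) / (4.7 − 0.8) = ln(4.686) / 3.9 = 1.5445 / 3.9 = 0.396 km⁻¹

0.396 km⁻¹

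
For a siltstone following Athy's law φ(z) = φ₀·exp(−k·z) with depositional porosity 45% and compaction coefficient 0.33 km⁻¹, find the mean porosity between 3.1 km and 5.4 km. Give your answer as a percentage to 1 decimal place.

⟨φ⟩ = (1/(z₂−z₁)) ∫ φ₀ e^(−kz) dz = φ₀·(e^(−k·z₁) − e^(−k·z₂)) / (k·(z₂−z₁))
e^(−0.33×3.1) = 0.3595; e^(−0.33×5.4) = 0.1683
⟨φ⟩ = 0.45 × (0.3595 − 0.1683) / (0.33 × 2.3) = 0.45 × 0.2519 = 0.1134

11.3%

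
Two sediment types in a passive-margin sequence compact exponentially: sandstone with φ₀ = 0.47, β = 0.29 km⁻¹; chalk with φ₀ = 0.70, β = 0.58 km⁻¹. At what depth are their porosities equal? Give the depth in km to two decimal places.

1.37 km

Set φ₀ₐ e^(−βₐZ) = φ₀ᵦ e^(−βᵦZ) ⇒ ln(φ₀ₐ/φ₀ᵦ) = (βₐ − βᵦ)·Z
Z = ln(0.47/0.7) / (0.29 − 0.58) = -0.3983 / -0.29 = 1.374 km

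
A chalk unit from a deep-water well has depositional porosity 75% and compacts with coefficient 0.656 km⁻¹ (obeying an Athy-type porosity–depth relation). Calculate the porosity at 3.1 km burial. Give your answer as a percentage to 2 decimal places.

9.81%

phi = phi₀·exp(−β·z) = 0.75 × exp(−0.656 × 3.1) = 0.75 × exp(−2.034)
  = 0.75 × 0.1309 = 0.0981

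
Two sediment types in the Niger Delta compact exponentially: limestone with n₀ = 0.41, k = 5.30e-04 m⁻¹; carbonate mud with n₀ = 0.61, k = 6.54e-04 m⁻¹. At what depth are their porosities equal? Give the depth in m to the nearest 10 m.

3200 m

Working in km (1 km = 1000 m; k in km⁻¹ = k in m⁻¹ × 1000):
Set n₀ₐ e^(−kₐz) = n₀ᵦ e^(−kᵦz) ⇒ ln(n₀ₐ/n₀ᵦ) = (kₐ − kᵦ)·z
z = ln(0.41/0.61) / (0.53 − 0.654) = -0.3973 / -0.124 = 3.204 km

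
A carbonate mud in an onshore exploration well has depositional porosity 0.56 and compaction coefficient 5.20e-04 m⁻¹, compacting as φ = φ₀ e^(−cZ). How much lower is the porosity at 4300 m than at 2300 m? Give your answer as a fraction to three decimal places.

Working in km (1 km = 1000 m; c in km⁻¹ = c in m⁻¹ × 1000):
φ(2.3) = 0.56·e^(−0.52×2.3) = 0.1693
φ(4.3) = 0.56·e^(−0.52×4.3) = 0.0599
Δφ = 0.1693 − 0.0599 = 0.1095

0.109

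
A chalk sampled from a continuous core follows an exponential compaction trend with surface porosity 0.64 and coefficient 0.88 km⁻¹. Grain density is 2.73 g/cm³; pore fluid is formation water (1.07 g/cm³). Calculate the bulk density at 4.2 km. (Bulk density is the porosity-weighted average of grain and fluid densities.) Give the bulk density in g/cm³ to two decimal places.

2.70 g/cm³

Porosity at depth: phi = 0.64·exp(−0.88×4.2) = 0.64×0.0248 = 0.0159
Bulk density: ρ_b = (1−phi)ρ_g + phi·ρ_f = 0.9841×2.73 + 0.0159×1.07
       = 2.687 + 0.017 = 2.704 g/cm³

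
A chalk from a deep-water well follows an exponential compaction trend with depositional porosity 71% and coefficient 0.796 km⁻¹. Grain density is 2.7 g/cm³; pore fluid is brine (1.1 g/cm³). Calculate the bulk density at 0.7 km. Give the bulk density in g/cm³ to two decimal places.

2.05 g/cm³

Porosity at depth: n = 0.71·exp(−0.796×0.7) = 0.71×0.5728 = 0.4067
Bulk density: ρ_b = (1−n)ρ_g + n·ρ_f = 0.5933×2.7 + 0.4067×1.1
       = 1.602 + 0.447 = 2.049 g/cm³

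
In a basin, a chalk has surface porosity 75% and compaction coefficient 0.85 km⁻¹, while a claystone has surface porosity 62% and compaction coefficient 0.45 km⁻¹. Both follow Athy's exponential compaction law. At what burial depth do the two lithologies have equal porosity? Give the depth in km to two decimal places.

Set n₀ₐ e^(−βₐZ) = n₀ᵦ e^(−βᵦZ) ⇒ ln(n₀ₐ/n₀ᵦ) = (βₐ − βᵦ)·Z
Z = ln(0.75/0.62) / (0.85 − 0.45) = 0.1904 / 0.4 = 0.476 km

0.48 km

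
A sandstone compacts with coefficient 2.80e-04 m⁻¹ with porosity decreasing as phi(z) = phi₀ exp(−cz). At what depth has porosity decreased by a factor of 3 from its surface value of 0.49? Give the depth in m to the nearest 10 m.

3920 m

Working in km (1 km = 1000 m; c in km⁻¹ = c in m⁻¹ × 1000):
phi/phi₀ = 1/3 ⇒ exp(−c·z) = 1/3 ⇒ z = ln(3) / c
z = 1.0986 / 0.28 = 3.924 km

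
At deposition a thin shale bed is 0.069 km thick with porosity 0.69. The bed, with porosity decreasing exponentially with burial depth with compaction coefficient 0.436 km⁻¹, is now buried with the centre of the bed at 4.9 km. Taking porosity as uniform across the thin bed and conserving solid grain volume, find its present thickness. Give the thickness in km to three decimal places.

0.023 km

Porosity at 4.9 km: φ = 0.69·exp(−0.436×4.9) = 0.0815
Solid-volume conservation: h(1−φ) = h₀(1−φ₀) ⇒ h = h₀·(1−φ₀)/(1−φ)
h = 0.069 × (1 − 0.69)/(1 − 0.0815) = 0.069 × 0.3375 = 0.0233 km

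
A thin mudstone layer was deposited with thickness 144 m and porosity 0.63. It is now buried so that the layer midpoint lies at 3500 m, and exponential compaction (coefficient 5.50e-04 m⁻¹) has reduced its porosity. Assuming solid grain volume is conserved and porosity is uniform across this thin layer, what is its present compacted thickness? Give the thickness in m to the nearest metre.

59 m

Working in km (1 km = 1000 m; k in km⁻¹ = k in m⁻¹ × 1000):
Porosity at 3.5 km: n = 0.63·exp(−0.55×3.5) = 0.0919
Solid-volume conservation: h(1−n) = h₀(1−n₀) ⇒ h = h₀·(1−n₀)/(1−n)
h = 0.144 × (1 − 0.63)/(1 − 0.0919) = 0.144 × 0.4074 = 0.0587 km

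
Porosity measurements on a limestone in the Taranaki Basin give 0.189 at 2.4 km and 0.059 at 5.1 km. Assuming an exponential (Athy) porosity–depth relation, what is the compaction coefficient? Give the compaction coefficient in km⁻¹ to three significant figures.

Athy: phi(Z) = phi₀ e^(−kZ) ⇒ phi₁/phi₂ = e^{k(Z₂−Z₁)} ⇒ k = ln(phi₁/phi₂)/(Z₂−Z₁)
k = ln(0.189/0.059) / (5.1 − 2.4) = ln(3.203) / 2.7 = 1.1642 / 2.7 = 0.4312 km⁻¹

0.431 km⁻¹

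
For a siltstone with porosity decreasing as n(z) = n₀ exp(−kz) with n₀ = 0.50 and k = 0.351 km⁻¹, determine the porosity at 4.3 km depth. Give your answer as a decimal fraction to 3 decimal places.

n = n₀·exp(−k·z) = 0.5 × exp(−0.351 × 4.3) = 0.5 × exp(−1.509)
  = 0.5 × 0.2211 = 0.1105

0.111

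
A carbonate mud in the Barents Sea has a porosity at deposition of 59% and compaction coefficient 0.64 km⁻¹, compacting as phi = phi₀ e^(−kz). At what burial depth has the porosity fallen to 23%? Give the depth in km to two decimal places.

Invert Athy's law: z = ln(phi₀/phi) / k
z = ln(0.59/0.23) / 0.64 = ln(2.565) / 0.64 = 0.9420 / 0.64 = 1.472 km

1.47 km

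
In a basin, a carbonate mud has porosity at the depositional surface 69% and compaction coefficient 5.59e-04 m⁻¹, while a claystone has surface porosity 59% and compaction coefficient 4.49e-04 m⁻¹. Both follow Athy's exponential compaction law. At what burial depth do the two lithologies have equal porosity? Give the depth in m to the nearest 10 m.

1420 m

Working in km (1 km = 1000 m; c in km⁻¹ = c in m⁻¹ × 1000):
Set φ₀ₐ e^(−cₐZ) = φ₀ᵦ e^(−cᵦZ) ⇒ ln(φ₀ₐ/φ₀ᵦ) = (cₐ − cᵦ)·Z
Z = ln(0.69/0.59) / (0.559 − 0.449) = 0.1566 / 0.11 = 1.423 km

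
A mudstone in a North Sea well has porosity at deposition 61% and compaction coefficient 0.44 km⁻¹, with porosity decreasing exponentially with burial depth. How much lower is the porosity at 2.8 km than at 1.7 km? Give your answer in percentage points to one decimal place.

n(1.7) = 0.61·e^(−0.44×1.7) = 0.2887
n(2.8) = 0.61·e^(−0.44×2.8) = 0.1779
Δn = 0.2887 − 0.1779 = 0.1108

11.1 percentage points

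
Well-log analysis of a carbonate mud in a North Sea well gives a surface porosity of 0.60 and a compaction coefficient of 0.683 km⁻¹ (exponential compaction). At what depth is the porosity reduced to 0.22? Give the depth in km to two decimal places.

1.47 km

Invert Athy's law: Z = ln(phi₀/phi) / c
Z = ln(0.6/0.22) / 0.683 = ln(2.727) / 0.683 = 1.0033 / 0.683 = 1.469 km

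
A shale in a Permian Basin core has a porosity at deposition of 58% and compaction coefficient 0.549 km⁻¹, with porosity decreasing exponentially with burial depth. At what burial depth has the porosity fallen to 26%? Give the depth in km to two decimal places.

1.46 km

Invert Athy's law: z = ln(φ₀/φ) / c
z = ln(0.58/0.26) / 0.549 = ln(2.231) / 0.549 = 0.8023 / 0.549 = 1.461 km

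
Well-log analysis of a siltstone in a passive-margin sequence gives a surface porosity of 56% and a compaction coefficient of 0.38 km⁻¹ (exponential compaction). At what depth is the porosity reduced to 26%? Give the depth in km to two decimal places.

2.02 km

Invert Athy's law: z = ln(φ₀/φ) / c
z = ln(0.56/0.26) / 0.38 = ln(2.154) / 0.38 = 0.7673 / 0.38 = 2.019 km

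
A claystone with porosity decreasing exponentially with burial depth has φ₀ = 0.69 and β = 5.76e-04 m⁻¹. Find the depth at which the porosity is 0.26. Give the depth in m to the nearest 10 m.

Working in km (1 km = 1000 m; β in km⁻¹ = β in m⁻¹ × 1000):
Invert Athy's law: z = ln(φ₀/φ) / β
z = ln(0.69/0.26) / 0.576 = ln(2.654) / 0.576 = 0.9760 / 0.576 = 1.694 km

1690 m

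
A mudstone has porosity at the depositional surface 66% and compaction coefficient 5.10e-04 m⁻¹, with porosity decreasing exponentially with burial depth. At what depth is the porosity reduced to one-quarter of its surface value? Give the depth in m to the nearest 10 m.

Working in km (1 km = 1000 m; β in km⁻¹ = β in m⁻¹ × 1000):
n/n₀ = 1/4 ⇒ exp(−β·d) = 1/4 ⇒ d = ln(4) / β
d = 1.3863 / 0.51 = 2.718 km

2720 m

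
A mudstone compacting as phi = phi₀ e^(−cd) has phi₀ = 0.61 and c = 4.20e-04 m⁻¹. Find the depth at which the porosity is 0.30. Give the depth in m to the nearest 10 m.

Working in km (1 km = 1000 m; c in km⁻¹ = c in m⁻¹ × 1000):
Invert Athy's law: d = ln(phi₀/phi) / c
d = ln(0.61/0.3) / 0.42 = ln(2.033) / 0.42 = 0.7097 / 0.42 = 1.690 km

1690 m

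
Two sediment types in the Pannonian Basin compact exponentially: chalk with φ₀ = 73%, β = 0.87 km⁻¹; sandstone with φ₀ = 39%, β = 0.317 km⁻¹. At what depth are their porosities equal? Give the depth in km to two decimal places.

Set φ₀ₐ e^(−βₐZ) = φ₀ᵦ e^(−βᵦZ) ⇒ ln(φ₀ₐ/φ₀ᵦ) = (βₐ − βᵦ)·Z
Z = ln(0.73/0.39) / (0.87 − 0.317) = 0.6269 / 0.553 = 1.134 km

1.13 km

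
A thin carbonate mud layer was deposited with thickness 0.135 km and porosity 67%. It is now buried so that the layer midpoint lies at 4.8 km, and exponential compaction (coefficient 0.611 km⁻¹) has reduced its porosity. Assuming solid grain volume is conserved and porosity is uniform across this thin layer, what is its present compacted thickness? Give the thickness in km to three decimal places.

0.046 km

Porosity at 4.8 km: phi = 0.67·exp(−0.611×4.8) = 0.0357
Solid-volume conservation: h(1−phi) = h₀(1−phi₀) ⇒ h = h₀·(1−phi₀)/(1−phi)
h = 0.135 × (1 − 0.67)/(1 − 0.0357) = 0.135 × 0.3422 = 0.0462 km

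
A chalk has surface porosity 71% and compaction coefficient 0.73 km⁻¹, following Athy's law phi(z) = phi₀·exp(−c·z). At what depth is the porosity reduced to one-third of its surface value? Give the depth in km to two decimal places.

1.50 km

phi/phi₀ = 1/3 ⇒ exp(−c·z) = 1/3 ⇒ z = ln(3) / c
z = 1.0986 / 0.73 = 1.505 km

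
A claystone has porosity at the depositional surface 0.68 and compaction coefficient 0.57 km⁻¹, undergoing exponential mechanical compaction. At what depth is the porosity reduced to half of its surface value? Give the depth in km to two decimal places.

n/n₀ = 1/2 ⇒ exp(−k·Z) = 1/2 ⇒ Z = ln(2) / k
Z = 0.6931 / 0.57 = 1.216 km

1.22 km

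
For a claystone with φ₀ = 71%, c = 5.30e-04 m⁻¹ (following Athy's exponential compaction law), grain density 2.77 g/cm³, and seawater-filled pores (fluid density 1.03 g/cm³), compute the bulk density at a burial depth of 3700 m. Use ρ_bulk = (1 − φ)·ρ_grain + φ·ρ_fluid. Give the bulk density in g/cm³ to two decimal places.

2.60 g/cm³

Working in km (1 km = 1000 m; c in km⁻¹ = c in m⁻¹ × 1000):
Porosity at depth: φ = 0.71·exp(−0.53×3.7) = 0.71×0.1407 = 0.0999
Bulk density: ρ_b = (1−φ)ρ_g + φ·ρ_f = 0.9001×2.77 + 0.0999×1.03
       = 2.493 + 0.103 = 2.596 g/cm³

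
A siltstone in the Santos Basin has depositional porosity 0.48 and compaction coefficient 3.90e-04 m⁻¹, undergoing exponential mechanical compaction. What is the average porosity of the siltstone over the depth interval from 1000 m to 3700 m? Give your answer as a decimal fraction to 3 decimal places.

0.201

Working in km (1 km = 1000 m; β in km⁻¹ = β in m⁻¹ × 1000):
⟨phi⟩ = (1/(z₂−z₁)) ∫ phi₀ e^(−βz) dz = phi₀·(e^(−β·z₁) − e^(−β·z₂)) / (β·(z₂−z₁))
e^(−0.39×1) = 0.6771; e^(−0.39×3.7) = 0.2362
⟨phi⟩ = 0.48 × (0.6771 − 0.2362) / (0.39 × 2.7) = 0.48 × 0.4187 = 0.2010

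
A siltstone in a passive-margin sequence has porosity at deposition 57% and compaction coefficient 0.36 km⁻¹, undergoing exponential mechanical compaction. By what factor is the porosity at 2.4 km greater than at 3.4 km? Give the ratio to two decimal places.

1.43

phi(z₁)/phi(z₂) = e^(−k·z₁)/e^(−k·z₂) = e^{k(z₂−z₁)}
= exp(0.36 × 1) = exp(0.36) = 1.4333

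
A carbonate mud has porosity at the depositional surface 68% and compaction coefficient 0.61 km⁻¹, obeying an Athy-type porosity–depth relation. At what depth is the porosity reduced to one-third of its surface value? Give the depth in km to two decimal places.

1.80 km

φ/φ₀ = 1/3 ⇒ exp(−c·Z) = 1/3 ⇒ Z = ln(3) / c
Z = 1.0986 / 0.61 = 1.801 km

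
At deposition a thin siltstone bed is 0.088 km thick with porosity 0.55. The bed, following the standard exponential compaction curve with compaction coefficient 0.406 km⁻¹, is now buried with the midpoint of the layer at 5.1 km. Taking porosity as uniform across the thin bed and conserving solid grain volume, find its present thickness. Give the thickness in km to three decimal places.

Porosity at 5.1 km: phi = 0.55·exp(−0.406×5.1) = 0.0694
Solid-volume conservation: h(1−phi) = h₀(1−phi₀) ⇒ h = h₀·(1−phi₀)/(1−phi)
h = 0.088 × (1 − 0.55)/(1 − 0.0694) = 0.088 × 0.4835 = 0.0426 km

0.043 km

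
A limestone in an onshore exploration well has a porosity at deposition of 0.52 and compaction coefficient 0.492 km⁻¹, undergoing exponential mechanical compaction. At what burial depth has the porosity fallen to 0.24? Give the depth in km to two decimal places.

Invert Athy's law: Z = ln(phi₀/phi) / k
Z = ln(0.52/0.24) / 0.492 = ln(2.167) / 0.492 = 0.7732 / 0.492 = 1.572 km

1.57 km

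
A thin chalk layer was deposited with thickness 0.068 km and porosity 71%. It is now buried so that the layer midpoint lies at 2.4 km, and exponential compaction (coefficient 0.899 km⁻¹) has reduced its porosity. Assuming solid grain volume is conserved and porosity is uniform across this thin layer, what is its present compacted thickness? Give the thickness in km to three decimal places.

0.021 km

Porosity at 2.4 km: phi = 0.71·exp(−0.899×2.4) = 0.0821
Solid-volume conservation: h(1−phi) = h₀(1−phi₀) ⇒ h = h₀·(1−phi₀)/(1−phi)
h = 0.068 × (1 − 0.71)/(1 − 0.0821) = 0.068 × 0.3159 = 0.0215 km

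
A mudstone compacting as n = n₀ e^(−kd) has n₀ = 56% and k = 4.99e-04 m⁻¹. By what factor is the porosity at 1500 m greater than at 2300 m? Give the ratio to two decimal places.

1.49

Working in km (1 km = 1000 m; k in km⁻¹ = k in m⁻¹ × 1000):
n(d₁)/n(d₂) = e^(−k·d₁)/e^(−k·d₂) = e^{k(d₂−d₁)}
= exp(0.499 × 0.8) = exp(0.3992) = 1.4906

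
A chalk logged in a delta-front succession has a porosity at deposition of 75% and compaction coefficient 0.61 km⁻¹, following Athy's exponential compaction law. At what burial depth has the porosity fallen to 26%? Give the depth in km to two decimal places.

Invert Athy's law: d = ln(n₀/n) / c
d = ln(0.75/0.26) / 0.61 = ln(2.885) / 0.61 = 1.0594 / 0.61 = 1.737 km

1.74 km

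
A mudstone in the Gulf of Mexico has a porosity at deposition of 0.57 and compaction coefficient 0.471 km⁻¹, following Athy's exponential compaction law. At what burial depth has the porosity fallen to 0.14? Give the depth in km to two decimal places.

Invert Athy's law: d = ln(φ₀/φ) / β
d = ln(0.57/0.14) / 0.471 = ln(4.071) / 0.471 = 1.4040 / 0.471 = 2.981 km

2.98 km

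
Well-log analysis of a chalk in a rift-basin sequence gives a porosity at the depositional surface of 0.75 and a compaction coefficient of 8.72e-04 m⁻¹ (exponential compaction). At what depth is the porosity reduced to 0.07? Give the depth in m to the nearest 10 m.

Working in km (1 km = 1000 m; k in km⁻¹ = k in m⁻¹ × 1000):
Invert Athy's law: Z = ln(φ₀/φ) / k
Z = ln(0.75/0.07) / 0.872 = ln(10.71) / 0.872 = 2.3716 / 0.872 = 2.720 km

2720 m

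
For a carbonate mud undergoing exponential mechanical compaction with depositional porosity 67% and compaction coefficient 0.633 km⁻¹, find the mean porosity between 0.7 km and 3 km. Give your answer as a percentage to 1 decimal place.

22.7%

⟨φ⟩ = (1/(Z₂−Z₁)) ∫ φ₀ e^(−cZ) dZ = φ₀·(e^(−c·Z₁) − e^(−c·Z₂)) / (c·(Z₂−Z₁))
e^(−0.633×0.7) = 0.6420; e^(−0.633×3) = 0.1497
⟨φ⟩ = 0.67 × (0.6420 − 0.1497) / (0.633 × 2.3) = 0.67 × 0.3382 = 0.2266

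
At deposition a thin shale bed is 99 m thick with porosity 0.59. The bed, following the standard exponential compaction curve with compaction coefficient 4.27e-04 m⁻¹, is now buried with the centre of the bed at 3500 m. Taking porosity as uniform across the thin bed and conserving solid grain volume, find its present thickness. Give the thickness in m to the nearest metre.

47 m

Working in km (1 km = 1000 m; β in km⁻¹ = β in m⁻¹ × 1000):
Porosity at 3.5 km: phi = 0.59·exp(−0.427×3.5) = 0.1324
Solid-volume conservation: h(1−phi) = h₀(1−phi₀) ⇒ h = h₀·(1−phi₀)/(1−phi)
h = 0.099 × (1 − 0.59)/(1 − 0.1324) = 0.099 × 0.4726 = 0.0468 km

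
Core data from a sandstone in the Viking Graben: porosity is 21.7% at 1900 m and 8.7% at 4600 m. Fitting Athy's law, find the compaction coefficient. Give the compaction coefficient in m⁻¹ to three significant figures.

Working in km (1 km = 1000 m; c in km⁻¹ = c in m⁻¹ × 1000):
Athy: n(d) = n₀ e^(−cd) ⇒ n₁/n₂ = e^{c(d₂−d₁)} ⇒ c = ln(n₁/n₂)/(d₂−d₁)
c = ln(0.217/0.087) / (4.6 − 1.9) = ln(2.494) / 2.7 = 0.9140 / 2.7 = 0.3385 km⁻¹

0.000339 m⁻¹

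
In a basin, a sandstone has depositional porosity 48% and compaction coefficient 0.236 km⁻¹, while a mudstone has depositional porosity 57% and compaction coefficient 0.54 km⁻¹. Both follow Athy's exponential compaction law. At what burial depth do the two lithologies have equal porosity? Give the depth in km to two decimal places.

Set phi₀ₐ e^(−cₐd) = phi₀ᵦ e^(−cᵦd) ⇒ ln(phi₀ₐ/phi₀ᵦ) = (cₐ − cᵦ)·d
d = ln(0.48/0.57) / (0.236 − 0.54) = -0.1719 / -0.304 = 0.565 km

0.57 km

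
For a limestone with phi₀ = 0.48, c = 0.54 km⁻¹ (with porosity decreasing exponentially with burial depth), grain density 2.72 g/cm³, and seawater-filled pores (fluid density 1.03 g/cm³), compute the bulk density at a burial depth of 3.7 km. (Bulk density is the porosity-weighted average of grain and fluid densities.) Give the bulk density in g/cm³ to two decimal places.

2.61 g/cm³

Porosity at depth: phi = 0.48·exp(−0.54×3.7) = 0.48×0.1356 = 0.0651
Bulk density: ρ_b = (1−phi)ρ_g + phi·ρ_f = 0.9349×2.72 + 0.0651×1.03
       = 2.543 + 0.067 = 2.610 g/cm³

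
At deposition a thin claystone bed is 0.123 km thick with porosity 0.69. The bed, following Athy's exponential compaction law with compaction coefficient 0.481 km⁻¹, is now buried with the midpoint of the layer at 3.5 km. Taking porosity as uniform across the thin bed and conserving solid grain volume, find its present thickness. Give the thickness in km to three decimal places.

Porosity at 3.5 km: φ = 0.69·exp(−0.481×3.5) = 0.1281
Solid-volume conservation: h(1−φ) = h₀(1−φ₀) ⇒ h = h₀·(1−φ₀)/(1−φ)
h = 0.123 × (1 − 0.69)/(1 − 0.1281) = 0.123 × 0.3556 = 0.0437 km

0.044 km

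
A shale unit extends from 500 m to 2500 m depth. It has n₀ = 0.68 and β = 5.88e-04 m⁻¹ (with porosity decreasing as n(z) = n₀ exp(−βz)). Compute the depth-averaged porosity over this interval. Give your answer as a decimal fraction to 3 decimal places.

Working in km (1 km = 1000 m; β in km⁻¹ = β in m⁻¹ × 1000):
⟨n⟩ = (1/(z₂−z₁)) ∫ n₀ e^(−βz) dz = n₀·(e^(−β·z₁) − e^(−β·z₂)) / (β·(z₂−z₁))
e^(−0.588×0.5) = 0.7453; e^(−0.588×2.5) = 0.2299
⟨n⟩ = 0.68 × (0.7453 − 0.2299) / (0.588 × 2) = 0.68 × 0.4382 = 0.2980

0.298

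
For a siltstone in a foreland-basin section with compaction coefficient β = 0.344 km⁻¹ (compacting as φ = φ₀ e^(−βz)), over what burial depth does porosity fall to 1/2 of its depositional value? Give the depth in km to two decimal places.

2.01 km

φ/φ₀ = 1/2 ⇒ exp(−β·z) = 1/2 ⇒ z = ln(2) / β
z = 0.6931 / 0.344 = 2.015 km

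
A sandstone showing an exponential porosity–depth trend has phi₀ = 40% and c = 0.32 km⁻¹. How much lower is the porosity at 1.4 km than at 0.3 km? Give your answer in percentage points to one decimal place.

phi(0.3) = 0.4·e^(−0.32×0.3) = 0.3634
phi(1.4) = 0.4·e^(−0.32×1.4) = 0.2556
Δphi = 0.3634 − 0.2556 = 0.1078

10.8 percentage points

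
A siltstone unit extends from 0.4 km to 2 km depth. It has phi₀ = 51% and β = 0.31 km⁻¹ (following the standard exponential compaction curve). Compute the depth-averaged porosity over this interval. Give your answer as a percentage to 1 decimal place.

35.5%

⟨phi⟩ = (1/(z₂−z₁)) ∫ phi₀ e^(−βz) dz = phi₀·(e^(−β·z₁) − e^(−β·z₂)) / (β·(z₂−z₁))
e^(−0.31×0.4) = 0.8834; e^(−0.31×2) = 0.5379
⟨phi⟩ = 0.51 × (0.8834 − 0.5379) / (0.31 × 1.6) = 0.51 × 0.6964 = 0.3552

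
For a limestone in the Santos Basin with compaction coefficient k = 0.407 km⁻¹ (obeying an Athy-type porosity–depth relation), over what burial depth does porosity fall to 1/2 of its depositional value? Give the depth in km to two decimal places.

1.70 km

n/n₀ = 1/2 ⇒ exp(−k·z) = 1/2 ⇒ z = ln(2) / k
z = 0.6931 / 0.407 = 1.703 km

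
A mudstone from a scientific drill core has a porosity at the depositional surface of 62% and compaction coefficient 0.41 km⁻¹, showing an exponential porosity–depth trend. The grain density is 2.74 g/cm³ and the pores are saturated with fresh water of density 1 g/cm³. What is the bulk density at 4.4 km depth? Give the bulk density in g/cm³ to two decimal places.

2.56 g/cm³

Porosity at depth: φ = 0.62·exp(−0.41×4.4) = 0.62×0.1646 = 0.1021
Bulk density: ρ_b = (1−φ)ρ_g + φ·ρ_f = 0.8979×2.74 + 0.1021×1
       = 2.460 + 0.102 = 2.562 g/cm³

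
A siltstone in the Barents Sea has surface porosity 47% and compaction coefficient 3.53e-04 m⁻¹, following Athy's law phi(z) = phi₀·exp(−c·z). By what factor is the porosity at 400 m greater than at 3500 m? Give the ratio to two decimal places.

2.99

Working in km (1 km = 1000 m; c in km⁻¹ = c in m⁻¹ × 1000):
phi(z₁)/phi(z₂) = e^(−c·z₁)/e^(−c·z₂) = e^{c(z₂−z₁)}
= exp(0.353 × 3.1) = exp(1.094) = 2.9871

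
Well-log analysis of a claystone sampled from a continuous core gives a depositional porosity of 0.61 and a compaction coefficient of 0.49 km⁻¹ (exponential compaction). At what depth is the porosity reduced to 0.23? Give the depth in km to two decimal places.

1.99 km

Invert Athy's law: Z = ln(phi₀/phi) / β
Z = ln(0.61/0.23) / 0.49 = ln(2.652) / 0.49 = 0.9754 / 0.49 = 1.991 km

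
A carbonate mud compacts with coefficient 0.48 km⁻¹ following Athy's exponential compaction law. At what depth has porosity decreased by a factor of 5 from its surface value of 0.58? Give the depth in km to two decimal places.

φ/φ₀ = 1/5 ⇒ exp(−c·z) = 1/5 ⇒ z = ln(5) / c
z = 1.6094 / 0.48 = 3.353 km

3.35 km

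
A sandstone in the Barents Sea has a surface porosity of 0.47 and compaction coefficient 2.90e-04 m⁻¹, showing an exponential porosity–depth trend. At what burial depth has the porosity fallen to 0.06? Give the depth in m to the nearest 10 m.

7100 m

Working in km (1 km = 1000 m; k in km⁻¹ = k in m⁻¹ × 1000):
Invert Athy's law: Z = ln(n₀/n) / k
Z = ln(0.47/0.06) / 0.29 = ln(7.833) / 0.29 = 2.0584 / 0.29 = 7.098 km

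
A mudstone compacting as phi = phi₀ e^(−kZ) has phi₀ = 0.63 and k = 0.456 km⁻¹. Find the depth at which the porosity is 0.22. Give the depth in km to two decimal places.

2.31 km

Invert Athy's law: Z = ln(phi₀/phi) / k
Z = ln(0.63/0.22) / 0.456 = ln(2.864) / 0.456 = 1.0521 / 0.456 = 2.307 km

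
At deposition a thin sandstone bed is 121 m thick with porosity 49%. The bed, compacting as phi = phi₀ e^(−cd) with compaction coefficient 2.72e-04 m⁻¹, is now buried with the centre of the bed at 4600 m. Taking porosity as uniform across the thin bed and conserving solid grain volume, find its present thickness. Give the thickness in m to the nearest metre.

Working in km (1 km = 1000 m; c in km⁻¹ = c in m⁻¹ × 1000):
Porosity at 4.6 km: phi = 0.49·exp(−0.272×4.6) = 0.1402
Solid-volume conservation: h(1−phi) = h₀(1−phi₀) ⇒ h = h₀·(1−phi₀)/(1−phi)
h = 0.121 × (1 − 0.49)/(1 − 0.1402) = 0.121 × 0.5932 = 0.0718 km

72 m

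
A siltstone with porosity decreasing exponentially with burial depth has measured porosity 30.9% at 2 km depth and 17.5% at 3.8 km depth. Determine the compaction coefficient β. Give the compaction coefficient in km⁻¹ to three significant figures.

Athy: phi(d) = phi₀ e^(−βd) ⇒ phi₁/phi₂ = e^{β(d₂−d₁)} ⇒ β = ln(phi₁/phi₂)/(d₂−d₁)
β = ln(0.309/0.175) / (3.8 − 2) = ln(1.766) / 1.8 = 0.5686 / 1.8 = 0.3159 km⁻¹

0.316 km⁻¹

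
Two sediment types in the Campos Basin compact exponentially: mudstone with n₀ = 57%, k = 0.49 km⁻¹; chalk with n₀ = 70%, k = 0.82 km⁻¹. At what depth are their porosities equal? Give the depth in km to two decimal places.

0.62 km

Set n₀ₐ e^(−kₐd) = n₀ᵦ e^(−kᵦd) ⇒ ln(n₀ₐ/n₀ᵦ) = (kₐ − kᵦ)·d
d = ln(0.57/0.7) / (0.49 − 0.82) = -0.2054 / -0.33 = 0.623 km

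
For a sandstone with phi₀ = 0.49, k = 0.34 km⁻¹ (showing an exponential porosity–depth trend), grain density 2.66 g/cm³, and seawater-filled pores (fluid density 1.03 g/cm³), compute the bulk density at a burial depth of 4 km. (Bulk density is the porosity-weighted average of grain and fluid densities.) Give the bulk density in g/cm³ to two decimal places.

Porosity at depth: phi = 0.49·exp(−0.34×4) = 0.49×0.2567 = 0.1258
Bulk density: ρ_b = (1−phi)ρ_g + phi·ρ_f = 0.8742×2.66 + 0.1258×1.03
       = 2.325 + 0.130 = 2.455 g/cm³

2.46 g/cm³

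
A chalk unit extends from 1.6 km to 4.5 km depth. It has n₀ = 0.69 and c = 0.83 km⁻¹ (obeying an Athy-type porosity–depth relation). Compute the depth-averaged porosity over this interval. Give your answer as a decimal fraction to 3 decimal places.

⟨n⟩ = (1/(Z₂−Z₁)) ∫ n₀ e^(−cZ) dZ = n₀·(e^(−c·Z₁) − e^(−c·Z₂)) / (c·(Z₂−Z₁))
e^(−0.83×1.6) = 0.2650; e^(−0.83×4.5) = 0.0239
⟨n⟩ = 0.69 × (0.2650 − 0.0239) / (0.83 × 2.9) = 0.69 × 0.1002 = 0.0691

0.069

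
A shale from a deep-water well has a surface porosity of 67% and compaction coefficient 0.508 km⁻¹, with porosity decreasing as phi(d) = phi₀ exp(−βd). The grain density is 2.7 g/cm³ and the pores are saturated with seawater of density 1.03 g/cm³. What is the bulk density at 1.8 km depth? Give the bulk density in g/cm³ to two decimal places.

2.25 g/cm³

Porosity at depth: phi = 0.67·exp(−0.508×1.8) = 0.67×0.4008 = 0.2685
Bulk density: ρ_b = (1−phi)ρ_g + phi·ρ_f = 0.7315×2.7 + 0.2685×1.03
       = 1.975 + 0.277 = 2.252 g/cm³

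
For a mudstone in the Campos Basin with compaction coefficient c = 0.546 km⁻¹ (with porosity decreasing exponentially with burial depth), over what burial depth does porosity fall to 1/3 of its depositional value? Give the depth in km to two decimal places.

2.01 km

phi/phi₀ = 1/3 ⇒ exp(−c·d) = 1/3 ⇒ d = ln(3) / c
d = 1.0986 / 0.546 = 2.012 km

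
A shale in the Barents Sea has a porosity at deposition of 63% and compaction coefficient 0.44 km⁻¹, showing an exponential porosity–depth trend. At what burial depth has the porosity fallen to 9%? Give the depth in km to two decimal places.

Invert Athy's law: Z = ln(n₀/n) / k
Z = ln(0.63/0.09) / 0.44 = ln(7) / 0.44 = 1.9459 / 0.44 = 4.423 km

4.42 km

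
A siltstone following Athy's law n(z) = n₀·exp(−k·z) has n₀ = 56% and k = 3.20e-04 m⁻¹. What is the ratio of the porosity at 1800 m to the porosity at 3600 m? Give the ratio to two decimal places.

Working in km (1 km = 1000 m; k in km⁻¹ = k in m⁻¹ × 1000):
n(z₁)/n(z₂) = e^(−k·z₁)/e^(−k·z₂) = e^{k(z₂−z₁)}
= exp(0.32 × 1.8) = exp(0.576) = 1.7789

1.78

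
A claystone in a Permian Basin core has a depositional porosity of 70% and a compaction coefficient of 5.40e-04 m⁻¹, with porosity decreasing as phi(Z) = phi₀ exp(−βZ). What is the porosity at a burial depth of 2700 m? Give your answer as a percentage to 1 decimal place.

Working in km (1 km = 1000 m; β in km⁻¹ = β in m⁻¹ × 1000):
phi = phi₀·exp(−β·Z) = 0.7 × exp(−0.54 × 2.7) = 0.7 × exp(−1.458)
  = 0.7 × 0.2327 = 0.1629

16.3%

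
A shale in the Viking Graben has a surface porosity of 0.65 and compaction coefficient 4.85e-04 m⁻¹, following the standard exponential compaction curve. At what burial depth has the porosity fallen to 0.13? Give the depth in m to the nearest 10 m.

3320 m

Working in km (1 km = 1000 m; c in km⁻¹ = c in m⁻¹ × 1000):
Invert Athy's law: d = ln(n₀/n) / c
d = ln(0.65/0.13) / 0.485 = ln(5) / 0.485 = 1.6094 / 0.485 = 3.318 km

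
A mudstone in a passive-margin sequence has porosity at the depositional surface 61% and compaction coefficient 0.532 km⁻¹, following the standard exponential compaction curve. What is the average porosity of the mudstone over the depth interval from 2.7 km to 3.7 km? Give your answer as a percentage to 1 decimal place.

⟨φ⟩ = (1/(Z₂−Z₁)) ∫ φ₀ e^(−βZ) dZ = φ₀·(e^(−β·Z₁) − e^(−β·Z₂)) / (β·(Z₂−Z₁))
e^(−0.532×2.7) = 0.2378; e^(−0.532×3.7) = 0.1397
⟨φ⟩ = 0.61 × (0.2378 − 0.1397) / (0.532 × 1) = 0.61 × 0.1844 = 0.1125

11.2%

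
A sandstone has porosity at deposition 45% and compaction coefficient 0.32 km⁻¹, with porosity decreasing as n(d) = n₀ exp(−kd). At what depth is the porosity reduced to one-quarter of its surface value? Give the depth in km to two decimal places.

4.33 km

n/n₀ = 1/4 ⇒ exp(−k·d) = 1/4 ⇒ d = ln(4) / k
d = 1.3863 / 0.32 = 4.332 km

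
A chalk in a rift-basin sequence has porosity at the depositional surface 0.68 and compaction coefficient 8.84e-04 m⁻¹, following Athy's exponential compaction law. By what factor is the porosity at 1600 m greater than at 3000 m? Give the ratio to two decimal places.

Working in km (1 km = 1000 m; k in km⁻¹ = k in m⁻¹ × 1000):
n(z₁)/n(z₂) = e^(−k·z₁)/e^(−k·z₂) = e^{k(z₂−z₁)}
= exp(0.884 × 1.4) = exp(1.238) = 3.4473

3.45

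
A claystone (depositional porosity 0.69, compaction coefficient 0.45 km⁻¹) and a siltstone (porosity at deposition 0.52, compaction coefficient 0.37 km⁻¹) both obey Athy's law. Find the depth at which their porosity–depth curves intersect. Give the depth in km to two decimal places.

Set φ₀ₐ e^(−kₐZ) = φ₀ᵦ e^(−kᵦZ) ⇒ ln(φ₀ₐ/φ₀ᵦ) = (kₐ − kᵦ)·Z
Z = ln(0.69/0.52) / (0.45 − 0.37) = 0.2829 / 0.08 = 3.536 km

3.54 km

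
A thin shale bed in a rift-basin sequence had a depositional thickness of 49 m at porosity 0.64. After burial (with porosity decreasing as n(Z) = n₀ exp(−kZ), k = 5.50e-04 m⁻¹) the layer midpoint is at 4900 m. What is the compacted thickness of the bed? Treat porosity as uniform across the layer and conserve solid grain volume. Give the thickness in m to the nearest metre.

Working in km (1 km = 1000 m; k in km⁻¹ = k in m⁻¹ × 1000):
Porosity at 4.9 km: n = 0.64·exp(−0.55×4.9) = 0.0432
Solid-volume conservation: h(1−n) = h₀(1−n₀) ⇒ h = h₀·(1−n₀)/(1−n)
h = 0.049 × (1 − 0.64)/(1 − 0.0432) = 0.049 × 0.3763 = 0.0184 km

18 m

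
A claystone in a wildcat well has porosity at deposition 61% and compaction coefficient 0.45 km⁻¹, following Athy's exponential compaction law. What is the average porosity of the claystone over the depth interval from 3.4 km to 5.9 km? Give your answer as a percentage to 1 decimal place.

7.9%

⟨n⟩ = (1/(z₂−z₁)) ∫ n₀ e^(−cz) dz = n₀·(e^(−c·z₁) − e^(−c·z₂)) / (c·(z₂−z₁))
e^(−0.45×3.4) = 0.2165; e^(−0.45×5.9) = 0.0703
⟨n⟩ = 0.61 × (0.2165 − 0.0703) / (0.45 × 2.5) = 0.61 × 0.1300 = 0.0793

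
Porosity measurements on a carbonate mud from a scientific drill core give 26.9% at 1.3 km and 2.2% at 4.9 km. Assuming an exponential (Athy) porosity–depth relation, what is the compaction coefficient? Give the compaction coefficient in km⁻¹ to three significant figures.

Athy: φ(z) = φ₀ e^(−kz) ⇒ φ₁/φ₂ = e^{k(z₂−z₁)} ⇒ k = ln(φ₁/φ₂)/(z₂−z₁)
k = ln(0.269/0.022) / (4.9 − 1.3) = ln(12.23) / 3.6 = 2.5037 / 3.6 = 0.6955 km⁻¹

0.695 km⁻¹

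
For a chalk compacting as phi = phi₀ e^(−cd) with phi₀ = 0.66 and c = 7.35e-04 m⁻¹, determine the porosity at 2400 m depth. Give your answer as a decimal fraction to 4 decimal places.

Working in km (1 km = 1000 m; c in km⁻¹ = c in m⁻¹ × 1000):
phi = phi₀·exp(−c·d) = 0.66 × exp(−0.735 × 2.4) = 0.66 × exp(−1.764)
  = 0.66 × 0.1714 = 0.1131

0.1131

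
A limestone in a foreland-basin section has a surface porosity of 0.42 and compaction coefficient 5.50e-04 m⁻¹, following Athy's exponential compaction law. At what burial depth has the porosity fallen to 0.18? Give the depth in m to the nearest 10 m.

1540 m

Working in km (1 km = 1000 m; c in km⁻¹ = c in m⁻¹ × 1000):
Invert Athy's law: Z = ln(φ₀/φ) / c
Z = ln(0.42/0.18) / 0.55 = ln(2.333) / 0.55 = 0.8473 / 0.55 = 1.541 km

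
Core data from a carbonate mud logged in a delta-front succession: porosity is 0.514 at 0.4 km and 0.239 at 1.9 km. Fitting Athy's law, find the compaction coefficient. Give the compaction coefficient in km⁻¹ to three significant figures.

0.511 km⁻¹

Athy: n(z) = n₀ e^(−cz) ⇒ n₁/n₂ = e^{c(z₂−z₁)} ⇒ c = ln(n₁/n₂)/(z₂−z₁)
c = ln(0.514/0.239) / (1.9 − 0.4) = ln(2.151) / 1.5 = 0.7658 / 1.5 = 0.5105 km⁻¹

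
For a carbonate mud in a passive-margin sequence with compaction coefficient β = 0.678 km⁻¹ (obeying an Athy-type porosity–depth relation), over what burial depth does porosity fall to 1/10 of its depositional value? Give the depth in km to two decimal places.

φ/φ₀ = 1/10 ⇒ exp(−β·d) = 1/10 ⇒ d = ln(10) / β
d = 2.3026 / 0.678 = 3.396 km

3.40 km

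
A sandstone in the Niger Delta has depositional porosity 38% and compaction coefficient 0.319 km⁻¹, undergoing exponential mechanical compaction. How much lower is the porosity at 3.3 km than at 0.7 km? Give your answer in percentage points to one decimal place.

n(0.7) = 0.38·e^(−0.319×0.7) = 0.3040
n(3.3) = 0.38·e^(−0.319×3.3) = 0.1326
Δn = 0.3040 − 0.1326 = 0.1713

17.1 percentage points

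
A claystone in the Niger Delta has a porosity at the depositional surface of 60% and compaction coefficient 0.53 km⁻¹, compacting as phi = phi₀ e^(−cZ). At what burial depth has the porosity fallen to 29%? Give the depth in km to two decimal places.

1.37 km

Invert Athy's law: Z = ln(phi₀/phi) / c
Z = ln(0.6/0.29) / 0.53 = ln(2.069) / 0.53 = 0.7270 / 0.53 = 1.372 km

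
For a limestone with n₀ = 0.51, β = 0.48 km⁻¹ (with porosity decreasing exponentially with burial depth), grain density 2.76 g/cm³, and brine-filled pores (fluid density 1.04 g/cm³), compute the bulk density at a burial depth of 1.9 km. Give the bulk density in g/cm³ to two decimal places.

Porosity at depth: n = 0.51·exp(−0.48×1.9) = 0.51×0.4017 = 0.2049
Bulk density: ρ_b = (1−n)ρ_g + n·ρ_f = 0.7951×2.76 + 0.2049×1.04
       = 2.195 + 0.213 = 2.408 g/cm³

2.41 g/cm³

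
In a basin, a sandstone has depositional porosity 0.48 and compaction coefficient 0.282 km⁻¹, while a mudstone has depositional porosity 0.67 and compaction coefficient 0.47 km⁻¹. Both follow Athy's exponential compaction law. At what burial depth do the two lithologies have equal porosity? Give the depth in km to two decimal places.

1.77 km

Set φ₀ₐ e^(−βₐd) = φ₀ᵦ e^(−βᵦd) ⇒ ln(φ₀ₐ/φ₀ᵦ) = (βₐ − βᵦ)·d
d = ln(0.48/0.67) / (0.282 − 0.47) = -0.3335 / -0.188 = 1.774 km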